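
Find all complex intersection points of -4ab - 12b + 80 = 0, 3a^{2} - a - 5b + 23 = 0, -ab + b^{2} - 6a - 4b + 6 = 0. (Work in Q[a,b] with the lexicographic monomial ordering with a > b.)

{(1, 5)}

Compute a lex Gröbner basis by Buchberger's algorithm.
f_1 = -4ab - 12b + 80, LT = ab.
f_2 = 3a^{2} - a - 5b + 23, LT = a^{2}.
f_3 = -ab - 6a + b^{2} - 4b + 6, LT = ab.

S(f_1,f_2): lcm = a^{2}b. S = \tfrac{10}{3}ab - 20a + \tfrac{5}{3}b^{2} - \tfrac{23}{3}b.
  leading term ab: subtract (-\tfrac{5}{6})·f_1 from \tfrac{10}{3}ab - 20a + \tfrac{5}{3}b^{2} - \tfrac{23}{3}b → -20a + \tfrac{5}{3}b^{2} - \tfrac{53}{3}b + \tfrac{200}{3}
  leading term a: no divisor's leading term divides it; move -20a to the remainder.
  leading term b^{2}: no divisor's leading term divides it; move \tfrac{5}{3}b^{2} to the remainder.
  leading term b: no divisor's leading term divides it; move -\tfrac{53}{3}b to the remainder.
  leading term 1: no divisor's leading term divides it; move \tfrac{200}{3} to the remainder.
  remainder -20a + \tfrac{5}{3}b^{2} - \tfrac{53}{3}b + \tfrac{200}{3} ≠ 0; add h_4 = -20a + \tfrac{5}{3}b^{2} - \tfrac{53}{3}b + \tfrac{200}{3} to the basis.

S(f_1,f_3): lcm = ab. S = -6a + b^{2} - b - 14.
  leading term a: subtract (\tfrac{3}{10})·h_4 from -6a + b^{2} - b - 14 → \tfrac{1}{2}b^{2} + \tfrac{43}{10}b - 34
  leading term b^{2}: no divisor's leading term divides it; move \tfrac{1}{2}b^{2} to the remainder.
  leading term b: no divisor's leading term divides it; move \tfrac{43}{10}b to the remainder.
  leading term 1: no divisor's leading term divides it; move -34 to the remainder.
  remainder \tfrac{1}{2}b^{2} + \tfrac{43}{10}b - 34 ≠ 0; add h_5 = \tfrac{1}{2}b^{2} + \tfrac{43}{10}b - 34 to the basis.

S(f_2,f_3): lcm = a^{2}b. S = -6a^{2} + ab^{2} - \tfrac{13}{3}ab + 6a - \tfrac{5}{3}b^{2} + \tfrac{23}{3}b.
  leading term a^{2}: subtract (-2)·f_2 from -6a^{2} + ab^{2} - \tfrac{13}{3}ab + 6a - \tfrac{5}{3}b^{2} + \tfrac{23}{3}b → ab^{2} - \tfrac{13}{3}ab + 4a - \tfrac{5}{3}b^{2} - \tfrac{7}{3}b + 46
  leading term ab^{2}: subtract (-\tfrac{1}{4}b)·f_1 from ab^{2} - \tfrac{13}{3}ab + 4a - \tfrac{5}{3}b^{2} - \tfrac{7}{3}b + 46 → -\tfrac{13}{3}ab + 4a - \tfrac{14}{3}b^{2} + \tfrac{53}{3}b + 46
  leading term ab: subtract (\tfrac{13}{12})·f_1 from -\tfrac{13}{3}ab + 4a - \tfrac{14}{3}b^{2} + \tfrac{53}{3}b + 46 → 4a - \tfrac{14}{3}b^{2} + \tfrac{92}{3}b - \tfrac{122}{3}
  leading term a: subtract (-\tfrac{1}{5})·h_4 from 4a - \tfrac{14}{3}b^{2} + \tfrac{92}{3}b - \tfrac{122}{3} → -\tfrac{13}{3}b^{2} + \tfrac{407}{15}b - \tfrac{82}{3}
  leading term b^{2}: subtract (-\tfrac{26}{3})·h_5 from -\tfrac{13}{3}b^{2} + \tfrac{407}{15}b - \tfrac{82}{3} → \tfrac{322}{5}b - 322
  leading term b: no divisor's leading term divides it; move \tfrac{322}{5}b to the remainder.
  leading term 1: no divisor's leading term divides it; move -322 to the remainder.
  remainder \tfrac{322}{5}b - 322 ≠ 0; add h_6 = \tfrac{322}{5}b - 322 to the basis.

The other S-polynomials (S(f_1,h_4), S(f_2,h_4), S(f_3,h_4), S(f_1,h_5), S(f_2,h_5), S(f_3,h_5), S(h_4,h_5), S(f_1,h_6), S(f_2,h_6), S(f_3,h_6), S(h_4,h_6), S(h_5,h_6)) all reduce to 0 modulo the current basis, so we have a Gröbner basis.
Inter-reduce: drop elements whose leading term is divisible by another's, tail-reduce, and make monic.
Reduced Gröbner basis: {a - 1, b - 5}.

From the last basis element, b - 5 = 0, so b takes values in {5}. Each choice, substituted upward through the basis, yields the corresponding point(s) of the solution set.
  b = 5: the earlier basis element becomes a - 1 = 0, giving a = 1 — point (1, 5).
Check: every point annihilates each of the original generators.
Zero-dimensionality of the ideal guarantees finitely many solutions over ℂ.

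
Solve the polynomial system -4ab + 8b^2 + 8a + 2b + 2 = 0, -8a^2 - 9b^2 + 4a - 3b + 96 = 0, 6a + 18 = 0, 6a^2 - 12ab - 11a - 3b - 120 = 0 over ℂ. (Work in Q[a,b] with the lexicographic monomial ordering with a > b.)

Compute a lex Gröbner basis by Buchberger's algorithm.
f_1 = -4ab + 8a + 8b^2 + 2b + 2, LT = ab.
f_2 = -8a^2 + 4a - 9b^2 - 3b + 96, LT = a^2.
f_3 = 6a + 18, LT = a.
f_4 = 6a^2 - 12ab - 11a - 3b - 120, LT = a^2.

S(f_1,f_2): lcm = a^2b. S = -2a^2 - 2ab^2 - 1/2a - 9/8b^3 - 3/8b^2 + 12b.
  leading term a^2: subtract (1/4)·f_2 from -2a^2 - 2ab^2 - 1/2a - 9/8b^3 - 3/8b^2 + 12b → -2ab^2 - 3/2a - 9/8b^3 + 15/8b^2 + 51/4b - 24
  leading term ab^2: subtract (1/2b)·f_1 from -2ab^2 - 3/2a - 9/8b^3 + 15/8b^2 + 51/4b - 24 → -4ab - 3/2a - 41/8b^3 + 7/8b^2 + 47/4b - 24
  leading term ab: subtract (1)·f_1 from -4ab - 3/2a - 41/8b^3 + 7/8b^2 + 47/4b - 24 → -19/2a - 41/8b^3 - 57/8b^2 + 39/4b - 26
  leading term a: subtract (-19/12)·f_3 from -19/2a - 41/8b^3 - 57/8b^2 + 39/4b - 26 → -41/8b^3 - 57/8b^2 + 39/4b + 5/2
  leading term b^3: no divisor's leading term divides it; move -41/8b^3 to the remainder.
  leading term b^2: no divisor's leading term divides it; move -57/8b^2 to the remainder.
  leading term b: no divisor's leading term divides it; move 39/4b to the remainder.
  leading term 1: no divisor's leading term divides it; move 5/2 to the remainder.
  remainder -41/8b^3 - 57/8b^2 + 39/4b + 5/2 ≠ 0; add h_5 = -41/8b^3 - 57/8b^2 + 39/4b + 5/2 to the basis.

S(f_1,f_3): lcm = ab. S = -2a - 2b^2 - 7/2b - 1/2.
  leading term a: subtract (-1/3)·f_3 from -2a - 2b^2 - 7/2b - 1/2 → -2b^2 - 7/2b + 11/2
  leading term b^2: no divisor's leading term divides it; move -2b^2 to the remainder.
  leading term b: no divisor's leading term divides it; move -7/2b to the remainder.
  leading term 1: no divisor's leading term divides it; move 11/2 to the remainder.
  remainder -2b^2 - 7/2b + 11/2 ≠ 0; add h_6 = -2b^2 - 7/2b + 11/2 to the basis.

S(f_1,f_4): lcm = a^2b. S = -2a^2 + 4/3ab - 1/2a + 1/2b^2 + 20b.
  leading term a^2: subtract (1/4)·f_2 from -2a^2 + 4/3ab - 1/2a + 1/2b^2 + 20b → 4/3ab - 3/2a + 11/4b^2 + 83/4b - 24
  leading term ab: subtract (-1/3)·f_1 from 4/3ab - 3/2a + 11/4b^2 + 83/4b - 24 → 7/6a + 65/12b^2 + 257/12b - 70/3
  leading term a: subtract (7/36)·f_3 from 7/6a + 65/12b^2 + 257/12b - 70/3 → 65/12b^2 + 257/12b - 161/6
  leading term b^2: subtract (-65/24)·h_6 from 65/12b^2 + 257/12b - 161/6 → 191/16b - 191/16
  leading term b: no divisor's leading term divides it; move 191/16b to the remainder.
  leading term 1: no divisor's leading term divides it; move -191/16 to the remainder.
  remainder 191/16b - 191/16 ≠ 0; add h_7 = 191/16b - 191/16 to the basis.

The other S-polynomials (S(f_2,f_3), S(f_2,f_4), S(f_3,f_4), S(f_1,h_5), S(f_2,h_5), S(f_3,h_5), S(f_4,h_5), S(f_1,h_6), S(f_2,h_6), S(f_3,h_6), S(f_4,h_6), S(h_5,h_6), S(f_1,h_7), S(f_2,h_7), S(f_3,h_7), S(f_4,h_7), S(h_5,h_7), S(h_6,h_7)) all reduce to 0 modulo the current basis, so we have a Gröbner basis.
Inter-reduce: drop elements whose leading term is divisible by another's, tail-reduce, and make monic.
Reduced Gröbner basis: {a + 3, b - 1}.

A lex Gröbner basis eliminates variables successively. Here b - 1 depends only on b, with roots {1}; lifting each root through the earlier basis elements recovers the full solutions.
  b = 1: the earlier basis element becomes a + 3 = 0, giving a = -3 — point (-3, 1).
Each listed point satisfies every original equation (direct substitution).
A lex Gröbner basis triangularizes the system, enabling back-substitution.

{(-3, 1)}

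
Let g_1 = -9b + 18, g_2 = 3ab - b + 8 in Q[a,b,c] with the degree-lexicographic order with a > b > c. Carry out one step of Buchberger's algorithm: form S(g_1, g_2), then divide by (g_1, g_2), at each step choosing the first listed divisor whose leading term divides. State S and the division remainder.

S(g_1, g_2) = -2a + 1/3b - 8/3; remainder on division = -2a - 2.

lcm(LM(g_1), LM(g_2)) = ab.
S = (lcm/LT(g_1))·g_1 − (lcm/LT(g_2))·g_2 = -2a + 1/3b - 8/3.
Reduce S modulo (g_1, g_2) in that order:
  leading term a: no divisor's leading term divides it; move -2a to the remainder.
  leading term b: subtract (-1/27)·g_1 from 1/3b - 8/3 → -2
  leading term 1: no divisor's leading term divides it; move -2 to the remainder.
The remainder -2a - 2 is nonzero, so it would be added as the next basis element.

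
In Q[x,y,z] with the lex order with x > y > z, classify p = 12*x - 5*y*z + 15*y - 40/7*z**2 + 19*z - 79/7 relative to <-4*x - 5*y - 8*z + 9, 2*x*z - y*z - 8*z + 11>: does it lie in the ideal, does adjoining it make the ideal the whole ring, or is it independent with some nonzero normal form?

12*x - 5*y*z + 15*y - 40/7*z**2 + 19*z - 79/7 lies in I (it reduces to 0).

First compute the reduced Gröbner basis of I by Buchberger's algorithm.
f_1 = -4*x - 5*y - 8*z + 9, LT = x.
f_2 = 2*x*z - y*z - 8*z + 11, LT = x*z.

S(f_1,f_2): lcm = x*z. S = 7/4*y*z + 2*z**2 + 7/4*z - 11/2.
  reduce S modulo (f_1, f_2):
  remainder 7/4*y*z + 2*z**2 + 7/4*z - 11/2 ≠ 0; add h_3 = 7/4*y*z + 2*z**2 + 7/4*z - 11/2 to the basis.

The other S-polynomials (S(f_1,h_3), S(f_2,h_3)) all reduce to 0 modulo the current basis, so we have a Gröbner basis.
Inter-reduce: drop elements whose leading term is divisible by another's, tail-reduce, and make monic.
Reduced Gröbner basis: {x + 5/4*y + 2*z - 9/4, y*z + 8/7*z**2 + z - 22/7}.
Label its elements g_1 = x + 5/4*y + 2*z - 9/4, g_2 = y*z + 8/7*z**2 + z - 22/7.

Reduce p = 12*x - 5*y*z + 15*y - 40/7*z**2 + 19*z - 79/7 modulo G:
  leading term x: subtract (12)·g_1 from 12*x - 5*y*z + 15*y - 40/7*z**2 + 19*z - 79/7 → -5*y*z - 40/7*z**2 - 5*z + 110/7
  leading term y*z: subtract (-5)·g_2 from -5*y*z - 40/7*z**2 - 5*z + 110/7 → 0
  normal form = 0.
Since the normal form is 0, p ∈ I.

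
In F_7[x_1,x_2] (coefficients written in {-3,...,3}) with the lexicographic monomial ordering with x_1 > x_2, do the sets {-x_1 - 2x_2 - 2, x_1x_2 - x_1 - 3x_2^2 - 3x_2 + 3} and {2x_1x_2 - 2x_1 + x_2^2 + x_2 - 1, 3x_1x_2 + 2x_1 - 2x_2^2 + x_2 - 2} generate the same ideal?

Yes, the ideals are equal.

Two ideals are equal iff their reduced Gröbner bases coincide (the reduced basis is unique for a fixed ordering).
Buchberger on the first generating set:
f_1 = -x_1 - 2x_2 - 2, LT = x_1.
f_2 = x_1x_2 - x_1 - 3x_2^2 - 3x_2 + 3, LT = x_1x_2.

S(f_1,f_2): lcm = x_1x_2. S = x_1 - 2x_2^2 - 2x_2 - 3.
  leading term x_1: subtract (-1)·f_1 from x_1 - 2x_2^2 - 2x_2 - 3 → -2x_2^2 + 3x_2 + 2
  leading term x_2^2: no divisor's leading term divides it; move -2x_2^2 to the remainder.
  leading term x_2: no divisor's leading term divides it; move 3x_2 to the remainder.
  leading term 1: no divisor's leading term divides it; move 2 to the remainder.
  remainder -2x_2^2 + 3x_2 + 2 ≠ 0; add g_3 = -2x_2^2 + 3x_2 + 2 to the basis.

The other S-polynomials (S(f_1,g_3), S(f_2,g_3)) all reduce to 0 modulo the current basis, so we have a Gröbner basis.
Inter-reduce: drop elements whose leading term is divisible by another's, tail-reduce, and make monic.
Reduced Gröbner basis: {x_1 + 2x_2 + 2, x_2^2 + 2x_2 - 1}.

Buchberger on the second generating set:
h_1 = 2x_1x_2 - 2x_1 + x_2^2 + x_2 - 1, LT = x_1x_2.
h_2 = 3x_1x_2 + 2x_1 - 2x_2^2 + x_2 - 2, LT = x_1x_2.

S(h_1,h_2): lcm = x_1x_2. S = 3x_1 - x_2 - 1.
  leading term x_1: no divisor's leading term divides it; move 3x_1 to the remainder.
  leading term x_2: no divisor's leading term divides it; move -x_2 to the remainder.
  leading term 1: no divisor's leading term divides it; move -1 to the remainder.
  remainder 3x_1 - x_2 - 1 ≠ 0; add k_3 = 3x_1 - x_2 - 1 to the basis.

S(h_1,k_3): lcm = x_1x_2. S = -x_1 + 2x_2^2 + 2x_2 + 3.
  leading term x_1: subtract (2)·k_3 from -x_1 + 2x_2^2 + 2x_2 + 3 → 2x_2^2 - 3x_2 - 2
  leading term x_2^2: no divisor's leading term divides it; move 2x_2^2 to the remainder.
  leading term x_2: no divisor's leading term divides it; move -3x_2 to the remainder.
  leading term 1: no divisor's leading term divides it; move -2 to the remainder.
  remainder 2x_2^2 - 3x_2 - 2 ≠ 0; add k_4 = 2x_2^2 - 3x_2 - 2 to the basis.

The other S-polynomials (S(h_2,k_3), S(h_1,k_4), S(h_2,k_4), S(k_3,k_4)) all reduce to 0 modulo the current basis, so we have a Gröbner basis.
Inter-reduce: drop elements whose leading term is divisible by another's, tail-reduce, and make monic.
Reduced Gröbner basis: {x_1 + 2x_2 + 2, x_2^2 + 2x_2 - 1}.

The two bases agree; hence the ideals are identical.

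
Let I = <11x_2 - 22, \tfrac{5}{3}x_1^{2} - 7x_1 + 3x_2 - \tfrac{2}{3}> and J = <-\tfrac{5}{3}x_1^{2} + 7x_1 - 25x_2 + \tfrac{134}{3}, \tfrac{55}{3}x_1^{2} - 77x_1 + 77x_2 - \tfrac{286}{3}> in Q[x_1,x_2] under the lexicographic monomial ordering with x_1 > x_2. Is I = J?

Yes, the ideals are equal.

For a fixed monomial order, each ideal has a unique reduced Gröbner basis; comparing bases decides equality.
Buchberger on the first generating set:
f_1 = 11x_2 - 22, LT = x_2.
f_2 = \tfrac{5}{3}x_1^{2} - 7x_1 + 3x_2 - \tfrac{2}{3}, LT = x_1^{2}.

S(f_1,f_2): leading monomials are coprime, so the S-polynomial reduces to 0 (Buchberger's first criterion).
Every S-polynomial of the final basis reduces to 0, so we have a Gröbner basis.
Inter-reduce: drop elements whose leading term is divisible by another's, tail-reduce, and make monic.
Reduced Gröbner basis: {x_1^{2} - \tfrac{21}{5}x_1 + \tfrac{16}{5}, x_2 - 2}.

Buchberger on the second generating set:
h_1 = -\tfrac{5}{3}x_1^{2} + 7x_1 - 25x_2 + \tfrac{134}{3}, LT = x_1^{2}.
h_2 = \tfrac{55}{3}x_1^{2} - 77x_1 + 77x_2 - \tfrac{286}{3}, LT = x_1^{2}.

S(h_1,h_2): lcm = x_1^{2}. S = \tfrac{54}{5}x_2 - \tfrac{108}{5}.
  leading term x_2: no divisor's leading term divides it; move \tfrac{54}{5}x_2 to the remainder.
  leading term 1: no divisor's leading term divides it; move -\tfrac{108}{5} to the remainder.
  remainder \tfrac{54}{5}x_2 - \tfrac{108}{5} ≠ 0; add k_3 = \tfrac{54}{5}x_2 - \tfrac{108}{5} to the basis.

S(h_1,k_3): leading monomials are coprime, so the S-polynomial reduces to 0 (Buchberger's first criterion).
S(h_2,k_3): leading monomials are coprime, so the S-polynomial reduces to 0 (Buchberger's first criterion).
Every S-polynomial of the final basis reduces to 0, so we have a Gröbner basis.
Inter-reduce: drop elements whose leading term is divisible by another's, tail-reduce, and make monic.
Reduced Gröbner basis: {x_1^{2} - \tfrac{21}{5}x_1 + \tfrac{16}{5}, x_2 - 2}.

Same reduced basis, so the two generating sets span the same ideal.
The choice of monomial ordering does not affect the verdict — as long as both bases are computed under the same ordering, their equality decides ideal equality.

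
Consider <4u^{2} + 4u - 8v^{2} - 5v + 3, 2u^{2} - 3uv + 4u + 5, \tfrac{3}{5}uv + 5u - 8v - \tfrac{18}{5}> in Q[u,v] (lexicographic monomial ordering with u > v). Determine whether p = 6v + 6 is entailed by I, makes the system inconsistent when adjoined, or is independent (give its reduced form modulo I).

First compute the reduced Gröbner basis of I by Buchberger's algorithm.
f_1 = 4u^{2} + 4u - 8v^{2} - 5v + 3, LT = u^{2}.
f_2 = 2u^{2} - 3uv + 4u + 5, LT = u^{2}.
f_3 = \tfrac{3}{5}uv + 5u - 8v - \tfrac{18}{5}, LT = uv.

S(f_1,f_2): lcm = u^{2}. S = \tfrac{3}{2}uv - u - 2v^{2} - \tfrac{5}{4}v - \tfrac{7}{4}.
  leading term uv: subtract (\tfrac{5}{2})·f_3 from \tfrac{3}{2}uv - u - 2v^{2} - \tfrac{5}{4}v - \tfrac{7}{4} → -\tfrac{27}{2}u - 2v^{2} + \tfrac{75}{4}v + \tfrac{29}{4}
  leading term u: no divisor's leading term divides it; move -\tfrac{27}{2}u to the remainder.
  leading term v^{2}: no divisor's leading term divides it; move -2v^{2} to the remainder.
  leading term v: no divisor's leading term divides it; move \tfrac{75}{4}v to the remainder.
  leading term 1: no divisor's leading term divides it; move \tfrac{29}{4} to the remainder.
  remainder -\tfrac{27}{2}u - 2v^{2} + \tfrac{75}{4}v + \tfrac{29}{4} ≠ 0; add h_4 = -\tfrac{27}{2}u - 2v^{2} + \tfrac{75}{4}v + \tfrac{29}{4} to the basis.

S(f_1,f_3): lcm = u^{2}v. S = -\tfrac{25}{3}u^{2} + \tfrac{43}{3}uv + 6u - 2v^{3} - \tfrac{5}{4}v^{2} + \tfrac{3}{4}v.
  leading term u^{2}: subtract (-\tfrac{25}{12})·f_1 from -\tfrac{25}{3}u^{2} + \tfrac{43}{3}uv + 6u - 2v^{3} - \tfrac{5}{4}v^{2} + \tfrac{3}{4}v → \tfrac{43}{3}uv + \tfrac{43}{3}u - 2v^{3} - \tfrac{215}{12}v^{2} - \tfrac{29}{3}v + \tfrac{25}{4}
  leading term uv: subtract (\tfrac{215}{9})·f_3 from \tfrac{43}{3}uv + \tfrac{43}{3}u - 2v^{3} - \tfrac{215}{12}v^{2} - \tfrac{29}{3}v + \tfrac{25}{4} → -\tfrac{946}{9}u - 2v^{3} - \tfrac{215}{12}v^{2} + \tfrac{1633}{9}v + \tfrac{369}{4}
  leading term u: subtract (\tfrac{1892}{243})·h_4 from -\tfrac{946}{9}u - 2v^{3} - \tfrac{215}{12}v^{2} + \tfrac{1633}{9}v + \tfrac{369}{4} → -2v^{3} - \tfrac{2279}{972}v^{2} + \tfrac{2872}{81}v + \tfrac{34799}{972}
  leading term v^{3}: no divisor's leading term divides it; move -2v^{3} to the remainder.
  leading term v^{2}: no divisor's leading term divides it; move -\tfrac{2279}{972}v^{2} to the remainder.
  leading term v: no divisor's leading term divides it; move \tfrac{2872}{81}v to the remainder.
  leading term 1: no divisor's leading term divides it; move \tfrac{34799}{972} to the remainder.
  remainder -2v^{3} - \tfrac{2279}{972}v^{2} + \tfrac{2872}{81}v + \tfrac{34799}{972} ≠ 0; add h_5 = -2v^{3} - \tfrac{2279}{972}v^{2} + \tfrac{2872}{81}v + \tfrac{34799}{972} to the basis.

S(f_2,f_3): lcm = u^{2}v. S = -\tfrac{25}{3}u^{2} - \tfrac{3}{2}uv^{2} + \tfrac{46}{3}uv + 6u + \tfrac{5}{2}v.
  leading term u^{2}: subtract (-\tfrac{25}{12})·f_1 from -\tfrac{25}{3}u^{2} - \tfrac{3}{2}uv^{2} + \tfrac{46}{3}uv + 6u + \tfrac{5}{2}v → -\tfrac{3}{2}uv^{2} + \tfrac{46}{3}uv + \tfrac{43}{3}u - \tfrac{50}{3}v^{2} - \tfrac{95}{12}v + \tfrac{25}{4}
  leading term uv^{2}: subtract (-\tfrac{5}{2}v)·f_3 from -\tfrac{3}{2}uv^{2} + \tfrac{46}{3}uv + \tfrac{43}{3}u - \tfrac{50}{3}v^{2} - \tfrac{95}{12}v + \tfrac{25}{4} → \tfrac{167}{6}uv + \tfrac{43}{3}u - \tfrac{110}{3}v^{2} - \tfrac{203}{12}v + \tfrac{25}{4}
  leading term uv: subtract (\tfrac{835}{18})·f_3 from \tfrac{167}{6}uv + \tfrac{43}{3}u - \tfrac{110}{3}v^{2} - \tfrac{203}{12}v + \tfrac{25}{4} → -\tfrac{3917}{18}u - \tfrac{110}{3}v^{2} + \tfrac{12751}{36}v + \tfrac{693}{4}
  leading term u: subtract (\tfrac{3917}{243})·h_4 from -\tfrac{3917}{18}u - \tfrac{110}{3}v^{2} + \tfrac{12751}{36}v + \tfrac{693}{4} → -\tfrac{1076}{243}v^{2} + \tfrac{8417}{162}v + \tfrac{27403}{486}
  leading term v^{2}: no divisor's leading term divides it; move -\tfrac{1076}{243}v^{2} to the remainder.
  leading term v: no divisor's leading term divides it; move \tfrac{8417}{162}v to the remainder.
  leading term 1: no divisor's leading term divides it; move \tfrac{27403}{486} to the remainder.
  remainder -\tfrac{1076}{243}v^{2} + \tfrac{8417}{162}v + \tfrac{27403}{486} ≠ 0; add h_6 = -\tfrac{1076}{243}v^{2} + \tfrac{8417}{162}v + \tfrac{27403}{486} to the basis.

S(f_1,h_4): lcm = u^{2}. S = -\tfrac{4}{27}uv^{2} + \tfrac{25}{18}uv + \tfrac{83}{54}u - 2v^{2} - \tfrac{5}{4}v + \tfrac{3}{4}.
  leading term uv^{2}: subtract (-\tfrac{20}{81}v)·f_3 from -\tfrac{4}{27}uv^{2} + \tfrac{25}{18}uv + \tfrac{83}{54}u - 2v^{2} - \tfrac{5}{4}v + \tfrac{3}{4} → \tfrac{425}{162}uv + \tfrac{83}{54}u - \tfrac{322}{81}v^{2} - \tfrac{77}{36}v + \tfrac{3}{4}
  leading term uv: subtract (\tfrac{2125}{486})·f_3 from \tfrac{425}{162}uv + \tfrac{83}{54}u - \tfrac{322}{81}v^{2} - \tfrac{77}{36}v + \tfrac{3}{4} → -\tfrac{4939}{243}u - \tfrac{322}{81}v^{2} + \tfrac{31921}{972}v + \tfrac{1781}{108}
  leading term u: subtract (\tfrac{9878}{6561})·h_4 from -\tfrac{4939}{243}u - \tfrac{322}{81}v^{2} + \tfrac{31921}{972}v + \tfrac{1781}{108} → -\tfrac{6326}{6561}v^{2} + \tfrac{40339}{8748}v + \tfrac{146321}{26244}
  leading term v^{2}: subtract (\tfrac{3163}{14526})·h_6 from -\tfrac{6326}{6561}v^{2} + \tfrac{40339}{8748}v + \tfrac{146321}{26244} → -\tfrac{146035}{21789}v - \tfrac{146035}{21789}
  leading term v: no divisor's leading term divides it; move -\tfrac{146035}{21789}v to the remainder.
  leading term 1: no divisor's leading term divides it; move -\tfrac{146035}{21789} to the remainder.
  remainder -\tfrac{146035}{21789}v - \tfrac{146035}{21789} ≠ 0; add h_7 = -\tfrac{146035}{21789}v - \tfrac{146035}{21789} to the basis.

The other S-polynomials (S(f_2,h_4), S(f_3,h_4), S(f_1,h_5), S(f_2,h_5), S(f_3,h_5), S(h_4,h_5), S(f_1,h_6), S(f_2,h_6), S(f_3,h_6), S(h_4,h_6), S(h_5,h_6), S(f_1,h_7), S(f_2,h_7), S(f_3,h_7), S(h_4,h_7), S(h_5,h_7), S(h_6,h_7)) all reduce to 0 modulo the current basis, so we have a Gröbner basis.
Inter-reduce: drop elements whose leading term is divisible by another's, tail-reduce, and make monic.
Reduced Gröbner basis: {u + 1, v + 1}.
Label its elements g_1 = u + 1, g_2 = v + 1.

Reduce p = 6v + 6 modulo G:
  leading term v: subtract (6)·g_2 from 6v + 6 → 0
  normal form = 0.
Since the normal form is 0, p ∈ I.

6v + 6 lies in I (it reduces to 0).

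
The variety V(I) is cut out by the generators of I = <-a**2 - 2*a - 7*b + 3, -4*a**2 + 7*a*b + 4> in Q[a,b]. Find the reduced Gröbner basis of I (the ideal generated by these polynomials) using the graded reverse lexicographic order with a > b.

G = {a**2 + 2*a + 7*b - 3, a*b + 8/7*a + 4*b - 8/7, b**2 + 40/49*a + 13/7*b - 40/49}

f_1 = -a**2 - 2*a - 7*b + 3, LT = a**2.
f_2 = -4*a**2 + 7*a*b + 4, LT = a**2.

S(f_1,f_2): lcm = a**2. S = 7/4*a*b + 2*a + 7*b - 2.
  reduce S modulo (f_1, f_2):
  remainder 7/4*a*b + 2*a + 7*b - 2 ≠ 0; add g_3 = 7/4*a*b + 2*a + 7*b - 2 to the basis.

S(f_1,g_3): lcm = a**2*b. S = -8/7*a**2 - 2*a*b + 7*b**2 + 8/7*a - 3*b.
  reduce S modulo (f_1, f_2, g_3):
  remainder 7*b**2 + 40/7*a + 13*b - 40/7 ≠ 0; add g_4 = 7*b**2 + 40/7*a + 13*b - 40/7 to the basis.

The other S-polynomials (S(f_2,g_3), S(f_1,g_4), S(f_2,g_4), S(g_3,g_4)) all reduce to 0 modulo the current basis, so we have a Gröbner basis.
Inter-reduce: drop elements whose leading term is divisible by another's, tail-reduce, and make monic.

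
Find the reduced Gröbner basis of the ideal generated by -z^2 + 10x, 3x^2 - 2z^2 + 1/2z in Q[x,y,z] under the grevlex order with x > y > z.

This is the nonlinear analogue of row-reducing a linear system.

f_1 = -z^2 + 10x, LT = z^2.
f_2 = 3x^2 - 2z^2 + 1/2z, LT = x^2.

S(f_1,f_2): leading monomials are coprime, so the S-polynomial reduces to 0 (Buchberger's first criterion).
Every S-polynomial of the final basis reduces to 0, so we have a Gröbner basis.

G = {x^2 - 20/3x + 1/6z, z^2 - 10x}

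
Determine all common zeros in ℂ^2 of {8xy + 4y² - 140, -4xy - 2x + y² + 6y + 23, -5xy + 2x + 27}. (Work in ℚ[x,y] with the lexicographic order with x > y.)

{(-1, -5)}

Compute a lex Gröbner basis by Buchberger's algorithm.
f_1 = 8xy + 4y² - 140, LT = xy.
f_2 = -4xy - 2x + y² + 6y + 23, LT = xy.
f_3 = -5xy + 2x + 27, LT = xy.

S(f_1,f_2): lcm = xy. S = -½x + ¾y² + 3/2y - 47/4.
  reduce S modulo (f_1, f_2, f_3):
  remainder -½x + ¾y² + 3/2y - 47/4 ≠ 0; add h_4 = -½x + ¾y² + 3/2y - 47/4 to the basis.

S(f_1,f_3): lcm = xy. S = ⅖x + ½y² - 121/10.
  reduce S modulo (f_1, f_2, f_3, h_4):
  remainder 11/10y² + 6/5y - 43/2 ≠ 0; add h_5 = 11/10y² + 6/5y - 43/2 to the basis.

S(f_1,h_4): lcm = xy. S = 3/2y³ + 7/2y² - 47/2y - 35/2.
  reduce S modulo (f_1, f_2, f_3, h_4, h_5):
  remainder 458/121y + 2290/121 ≠ 0; add h_6 = 458/121y + 2290/121 to the basis.

The other S-polynomials (S(f_2,f_3), S(f_2,h_4), S(f_3,h_4), S(f_1,h_5), S(f_2,h_5), S(f_3,h_5), S(h_4,h_5), S(f_1,h_6), S(f_2,h_6), S(f_3,h_6), S(h_4,h_6), S(h_5,h_6)) all reduce to 0 modulo the current basis, so we have a Gröbner basis.
Inter-reduce: drop elements whose leading term is divisible by another's, tail-reduce, and make monic.
Reduced Gröbner basis: {x + 1, y + 5}.

From the last basis element, y + 5 = 0, so y takes values in {-5}. Each choice, substituted upward through the basis, yields the corresponding point(s) of the solution set.
  y = -5: the earlier basis element becomes x + 1 = 0, giving x = -1 — point (-1, -5).
This is the nonlinear analogue of row-reducing a linear system.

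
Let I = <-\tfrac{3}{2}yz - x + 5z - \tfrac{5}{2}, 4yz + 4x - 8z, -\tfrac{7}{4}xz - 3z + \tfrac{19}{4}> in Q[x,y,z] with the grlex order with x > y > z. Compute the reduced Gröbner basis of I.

f_1 = -\tfrac{3}{2}yz - x + 5z - \tfrac{5}{2}, LT = yz.
f_2 = 4yz + 4x - 8z, LT = yz.
f_3 = -\tfrac{7}{4}xz - 3z + \tfrac{19}{4}, LT = xz.

S(f_1,f_2): lcm = yz. S = -\tfrac{1}{3}x - \tfrac{4}{3}z + \tfrac{5}{3}.
  reduce S modulo (f_1, f_2, f_3):
  remainder -\tfrac{1}{3}x - \tfrac{4}{3}z + \tfrac{5}{3} ≠ 0; add g_4 = -\tfrac{1}{3}x - \tfrac{4}{3}z + \tfrac{5}{3} to the basis.

S(f_1,f_3): lcm = xyz. S = \tfrac{2}{3}x^{2} - \tfrac{10}{3}xz - \tfrac{12}{7}yz + \tfrac{5}{3}x + \tfrac{19}{7}y.
  reduce S modulo (f_1, f_2, f_3, g_4):
  remainder \tfrac{19}{7}y - 20z + \tfrac{121}{7} ≠ 0; add g_5 = \tfrac{19}{7}y - 20z + \tfrac{121}{7} to the basis.

S(f_3,g_4): lcm = xz. S = -4z^{2} + \tfrac{47}{7}z - \tfrac{19}{7}.
  reduce S modulo (f_1, f_2, f_3, g_4, g_5):
  remainder -4z^{2} + \tfrac{47}{7}z - \tfrac{19}{7} ≠ 0; add g_6 = -4z^{2} + \tfrac{47}{7}z - \tfrac{19}{7} to the basis.

The other S-polynomials (S(f_2,f_3), S(f_1,g_4), S(f_2,g_4), S(f_1,g_5), S(f_2,g_5), S(f_3,g_5), S(g_4,g_5), S(f_1,g_6), S(f_2,g_6), S(f_3,g_6), S(g_4,g_6), S(g_5,g_6)) all reduce to 0 modulo the current basis, so we have a Gröbner basis.
Inter-reduce: drop elements whose leading term is divisible by another's, tail-reduce, and make monic.

G = {z^{2} - \tfrac{47}{28}z + \tfrac{19}{28}, x + 4z - 5, y - \tfrac{140}{19}z + \tfrac{121}{19}}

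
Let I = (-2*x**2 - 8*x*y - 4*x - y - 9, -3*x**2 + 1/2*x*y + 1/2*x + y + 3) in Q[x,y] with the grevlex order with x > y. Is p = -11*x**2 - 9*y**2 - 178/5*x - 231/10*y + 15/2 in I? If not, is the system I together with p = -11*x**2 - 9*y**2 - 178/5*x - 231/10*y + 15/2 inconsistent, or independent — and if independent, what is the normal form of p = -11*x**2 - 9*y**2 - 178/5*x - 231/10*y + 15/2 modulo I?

-11*x**2 - 9*y**2 - 178/5*x - 231/10*y + 15/2 lies in I (it reduces to 0).

First compute the reduced Gröbner basis of I by Buchberger's algorithm.
f_1 = -2*x**2 - 8*x*y - 4*x - y - 9, LT = x**2.
f_2 = -3*x**2 + 1/2*x*y + 1/2*x + y + 3, LT = x**2.

S(f_1,f_2): lcm = x**2. S = 25/6*x*y + 13/6*x + 5/6*y + 11/2.
  leading term x*y: no divisor's leading term divides it; move 25/6*x*y to the remainder.
  leading term x: no divisor's leading term divides it; move 13/6*x to the remainder.
  leading term y: no divisor's leading term divides it; move 5/6*y to the remainder.
  leading term 1: no divisor's leading term divides it; move 11/2 to the remainder.
  remainder 25/6*x*y + 13/6*x + 5/6*y + 11/2 ≠ 0; add h_3 = 25/6*x*y + 13/6*x + 5/6*y + 11/2 to the basis.

S(f_1,h_3): lcm = x**2*y. S = 4*x*y**2 - 13/25*x**2 + 9/5*x*y + 1/2*y**2 - 33/25*x + 9/2*y.
  leading term x*y**2: subtract (24/25*y)·h_3 from 4*x*y**2 - 13/25*x**2 + 9/5*x*y + 1/2*y**2 - 33/25*x + 9/2*y → -13/25*x**2 - 7/25*x*y - 3/10*y**2 - 33/25*x - 39/50*y
  leading term x**2: subtract (13/50)·f_1 from -13/25*x**2 - 7/25*x*y - 3/10*y**2 - 33/25*x - 39/50*y → 9/5*x*y - 3/10*y**2 - 7/25*x - 13/25*y + 117/50
  leading term x*y: subtract (54/125)·h_3 from 9/5*x*y - 3/10*y**2 - 7/25*x - 13/25*y + 117/50 → -3/10*y**2 - 152/125*x - 22/25*y - 9/250
  leading term y**2: no divisor's leading term divides it; move -3/10*y**2 to the remainder.
  leading term x: no divisor's leading term divides it; move -152/125*x to the remainder.
  leading term y: no divisor's leading term divides it; move -22/25*y to the remainder.
  leading term 1: no divisor's leading term divides it; move -9/250 to the remainder.
  remainder -3/10*y**2 - 152/125*x - 22/25*y - 9/250 ≠ 0; add h_4 = -3/10*y**2 - 152/125*x - 22/25*y - 9/250 to the basis.

The other S-polynomials (S(f_2,h_3), S(f_1,h_4), S(f_2,h_4), S(h_3,h_4)) all reduce to 0 modulo the current basis, so we have a Gröbner basis.
Inter-reduce: drop elements whose leading term is divisible by another's, tail-reduce, and make monic.
Reduced Gröbner basis: {x**2 - 2/25*x - 3/10*y - 39/50, x*y + 13/25*x + 1/5*y + 33/25, y**2 + 304/75*x + 44/15*y + 3/25}.
Label its elements g_1 = x**2 - 2/25*x - 3/10*y - 39/50, g_2 = x*y + 13/25*x + 1/5*y + 33/25, g_3 = y**2 + 304/75*x + 44/15*y + 3/25.

Reduce p = -11*x**2 - 9*y**2 - 178/5*x - 231/10*y + 15/2 modulo G:
  leading term x**2: subtract (-11)·g_1 from -11*x**2 - 9*y**2 - 178/5*x - 231/10*y + 15/2 → -9*y**2 - 912/25*x - 132/5*y - 27/25
  leading term y**2: subtract (-9)·g_3 from -9*y**2 - 912/25*x - 132/5*y - 27/25 → 0
  normal form = 0.
Since the normal form is 0, p ∈ I.

Ideal membership is decidable via reduction modulo a Gröbner basis.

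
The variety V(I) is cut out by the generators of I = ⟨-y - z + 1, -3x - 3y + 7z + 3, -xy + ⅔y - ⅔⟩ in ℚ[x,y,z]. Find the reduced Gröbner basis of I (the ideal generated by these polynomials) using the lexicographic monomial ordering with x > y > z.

f_1 = -y - z + 1, LT = y.
f_2 = -3x - 3y + 7z + 3, LT = x.
f_3 = -xy + ⅔y - ⅔, LT = xy.

S(f_1,f_3): lcm = xy. S = xz - x + ⅔y - ⅔.
  leading term xz: subtract (-⅓z)·f_2 from xz - x + ⅔y - ⅔ → -x - yz + ⅔y + 7/3z² + z - ⅔
  leading term x: subtract (⅓)·f_2 from -x - yz + ⅔y + 7/3z² + z - ⅔ → -yz + 5/3y + 7/3z² - 4/3z - 5/3
  leading term yz: subtract (z)·f_1 from -yz + 5/3y + 7/3z² - 4/3z - 5/3 → 5/3y + 10/3z² - 7/3z - 5/3
  leading term y: subtract (-5/3)·f_1 from 5/3y + 10/3z² - 7/3z - 5/3 → 10/3z² - 4z
  leading term z²: no divisor's leading term divides it; move 10/3z² to the remainder.
  leading term z: no divisor's leading term divides it; move -4z to the remainder.
  remainder 10/3z² - 4z ≠ 0; add g_4 = 10/3z² - 4z to the basis.

The other S-polynomials (S(f_1,f_2), S(f_2,f_3), S(f_1,g_4), S(f_2,g_4), S(f_3,g_4)) all reduce to 0 modulo the current basis, so we have a Gröbner basis.
Inter-reduce: drop elements whose leading term is divisible by another's, tail-reduce, and make monic.

G = {x - 10/3z, y + z - 1, z² - 6/5z}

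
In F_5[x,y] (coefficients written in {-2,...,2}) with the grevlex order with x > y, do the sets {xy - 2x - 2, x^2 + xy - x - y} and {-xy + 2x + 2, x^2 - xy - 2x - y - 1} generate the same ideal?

Since reduced Gröbner bases are canonical representatives of ideals under a given ordering, it suffices to compute and compare them.
Buchberger on the first generating set:
f_1 = xy - 2x - 2, LT = xy.
f_2 = x^2 + xy - x - y, LT = x^2.

S(f_1,f_2): lcm = x^2y. S = -xy^2 - 2x^2 + xy + y^2 - 2x.
  leading term xy^2: subtract (-y)·f_1 from -xy^2 - 2x^2 + xy + y^2 - 2x → -2x^2 - xy + y^2 - 2x - 2y
  leading term x^2: subtract (-2)·f_2 from -2x^2 - xy + y^2 - 2x - 2y → xy + y^2 + x + y
  leading term xy: subtract (1)·f_1 from xy + y^2 + x + y → y^2 - 2x + y + 2
  leading term y^2: no divisor's leading term divides it; move y^2 to the remainder.
  leading term x: no divisor's leading term divides it; move -2x to the remainder.
  leading term y: no divisor's leading term divides it; move y to the remainder.
  leading term 1: no divisor's leading term divides it; move 2 to the remainder.
  remainder y^2 - 2x + y + 2 ≠ 0; add g_3 = y^2 - 2x + y + 2 to the basis.

The other S-polynomials (S(f_1,g_3), S(f_2,g_3)) all reduce to 0 modulo the current basis, so we have a Gröbner basis.
Inter-reduce: drop elements whose leading term is divisible by another's, tail-reduce, and make monic.
Reduced Gröbner basis: {x^2 + x - y + 2, xy - 2x - 2, y^2 - 2x + y + 2}.

Buchberger on the second generating set:
h_1 = -xy + 2x + 2, LT = xy.
h_2 = x^2 - xy - 2x - y - 1, LT = x^2.

S(h_1,h_2): lcm = x^2y. S = xy^2 - 2x^2 + 2xy + y^2 - 2x + y.
  leading term xy^2: subtract (-y)·h_1 from xy^2 - 2x^2 + 2xy + y^2 - 2x + y → -2x^2 - xy + y^2 - 2x - 2y
  leading term x^2: subtract (-2)·h_2 from -2x^2 - xy + y^2 - 2x - 2y → 2xy + y^2 - x + y - 2
  leading term xy: subtract (-2)·h_1 from 2xy + y^2 - x + y - 2 → y^2 - 2x + y + 2
  leading term y^2: no divisor's leading term divides it; move y^2 to the remainder.
  leading term x: no divisor's leading term divides it; move -2x to the remainder.
  leading term y: no divisor's leading term divides it; move y to the remainder.
  leading term 1: no divisor's leading term divides it; move 2 to the remainder.
  remainder y^2 - 2x + y + 2 ≠ 0; add k_3 = y^2 - 2x + y + 2 to the basis.

The other S-polynomials (S(h_1,k_3), S(h_2,k_3)) all reduce to 0 modulo the current basis, so we have a Gröbner basis.
Inter-reduce: drop elements whose leading term is divisible by another's, tail-reduce, and make monic.
Reduced Gröbner basis: {x^2 + x - y + 2, xy - 2x - 2, y^2 - 2x + y + 2}.

These coincide, so the ideals are equal.

Yes, the ideals are equal.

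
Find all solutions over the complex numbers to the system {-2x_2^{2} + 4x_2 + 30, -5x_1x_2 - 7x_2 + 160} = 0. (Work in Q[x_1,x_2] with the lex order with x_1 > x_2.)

{(-181/15, -3), (5, 5)}

Compute a lex Gröbner basis by Buchberger's algorithm.
f_1 = -2x_2^{2} + 4x_2 + 30, LT = x_2^{2}.
f_2 = -5x_1x_2 - 7x_2 + 160, LT = x_1x_2.

S(f_1,f_2): lcm = x_1x_2^{2}. S = -2x_1x_2 - 15x_1 - \tfrac{7}{5}x_2^{2} + 32x_2.
  reduce S modulo (f_1, f_2):
  remainder -15x_1 + 32x_2 - 85 ≠ 0; add h_3 = -15x_1 + 32x_2 - 85 to the basis.

The other S-polynomials (S(f_1,h_3), S(f_2,h_3)) all reduce to 0 modulo the current basis, so we have a Gröbner basis.
Inter-reduce: drop elements whose leading term is divisible by another's, tail-reduce, and make monic.
Reduced Gröbner basis: {x_1 - \tfrac{32}{15}x_2 + \tfrac{17}{3}, x_2^{2} - 2x_2 - 15}.

Since the basis is lex-ordered, x_2^{2} - 2x_2 - 15 is univariate in x_2. Its roots are {-3, 5}. Back-substituting each root into the other basis elements fixes the other coordinates.
  x_2 = -3: the earlier basis element becomes x_1 + \tfrac{181}{15} = 0, giving x_1 = -181/15 — point (-181/15, -3).
  x_2 = 5: the earlier basis element becomes x_1 - 5 = 0, giving x_1 = 5 — point (5, 5).
Zero-dimensionality of the ideal guarantees finitely many solutions over ℂ.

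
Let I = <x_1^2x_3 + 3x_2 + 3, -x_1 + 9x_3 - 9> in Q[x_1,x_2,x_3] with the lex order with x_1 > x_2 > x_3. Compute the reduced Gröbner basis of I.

G = {x_1 - 9x_3 + 9, x_2 + 27x_3^3 - 54x_3^2 + 27x_3 + 1}

This is the nonlinear analogue of row-reducing a linear system.

f_1 = x_1^2x_3 + 3x_2 + 3, LT = x_1^2x_3.
f_2 = -x_1 + 9x_3 - 9, LT = x_1.

S(f_1,f_2): lcm = x_1^2x_3. S = 9x_1x_3^2 - 9x_1x_3 + 3x_2 + 3.
  leading term x_1x_3^2: subtract (-9x_3^2)·f_2 from 9x_1x_3^2 - 9x_1x_3 + 3x_2 + 3 → -9x_1x_3 + 3x_2 + 81x_3^3 - 81x_3^2 + 3
  leading term x_1x_3: subtract (9x_3)·f_2 from -9x_1x_3 + 3x_2 + 81x_3^3 - 81x_3^2 + 3 → 3x_2 + 81x_3^3 - 162x_3^2 + 81x_3 + 3
  leading term x_2: no divisor's leading term divides it; move 3x_2 to the remainder.
  leading term x_3^3: no divisor's leading term divides it; move 81x_3^3 to the remainder.
  leading term x_3^2: no divisor's leading term divides it; move -162x_3^2 to the remainder.
  leading term x_3: no divisor's leading term divides it; move 81x_3 to the remainder.
  leading term 1: no divisor's leading term divides it; move 3 to the remainder.
  remainder 3x_2 + 81x_3^3 - 162x_3^2 + 81x_3 + 3 ≠ 0; add g_3 = 3x_2 + 81x_3^3 - 162x_3^2 + 81x_3 + 3 to the basis.

The other S-polynomials (S(f_1,g_3), S(f_2,g_3)) all reduce to 0 modulo the current basis, so we have a Gröbner basis.
Inter-reduce: drop elements whose leading term is divisible by another's, tail-reduce, and make monic.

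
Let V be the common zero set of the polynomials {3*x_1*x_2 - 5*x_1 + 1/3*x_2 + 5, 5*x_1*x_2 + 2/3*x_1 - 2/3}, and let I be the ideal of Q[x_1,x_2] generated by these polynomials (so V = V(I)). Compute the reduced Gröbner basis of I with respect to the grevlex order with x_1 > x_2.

G = {x_2**2 + 49/3*x_2, x_1 - 5/81*x_2 - 1}

f_1 = 3*x_1*x_2 - 5*x_1 + 1/3*x_2 + 5, LT = x_1*x_2.
f_2 = 5*x_1*x_2 + 2/3*x_1 - 2/3, LT = x_1*x_2.

S(f_1,f_2): lcm = x_1*x_2. S = -9/5*x_1 + 1/9*x_2 + 9/5.
  leading term x_1: no divisor's leading term divides it; move -9/5*x_1 to the remainder.
  leading term x_2: no divisor's leading term divides it; move 1/9*x_2 to the remainder.
  leading term 1: no divisor's leading term divides it; move 9/5 to the remainder.
  remainder -9/5*x_1 + 1/9*x_2 + 9/5 ≠ 0; add g_3 = -9/5*x_1 + 1/9*x_2 + 9/5 to the basis.

S(f_1,g_3): lcm = x_1*x_2. S = 5/81*x_2**2 - 5/3*x_1 + 10/9*x_2 + 5/3.
  leading term x_2**2: no divisor's leading term divides it; move 5/81*x_2**2 to the remainder.
  leading term x_1: subtract (25/27)·g_3 from -5/3*x_1 + 10/9*x_2 + 5/3 → 245/243*x_2
  leading term x_2: no divisor's leading term divides it; move 245/243*x_2 to the remainder.
  remainder 5/81*x_2**2 + 245/243*x_2 ≠ 0; add g_4 = 5/81*x_2**2 + 245/243*x_2 to the basis.

The other S-polynomials (S(f_2,g_3), S(f_1,g_4), S(f_2,g_4), S(g_3,g_4)) all reduce to 0 modulo the current basis, so we have a Gröbner basis.
Inter-reduce: drop elements whose leading term is divisible by another's, tail-reduce, and make monic.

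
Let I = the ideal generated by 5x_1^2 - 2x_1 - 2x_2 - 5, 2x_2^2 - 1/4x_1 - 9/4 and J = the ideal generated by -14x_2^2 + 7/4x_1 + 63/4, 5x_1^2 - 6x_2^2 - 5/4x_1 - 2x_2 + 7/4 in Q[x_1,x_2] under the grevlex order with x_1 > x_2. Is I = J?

Since reduced Gröbner bases are canonical representatives of ideals under a given ordering, it suffices to compute and compare them.
Buchberger on the first generating set:
f_1 = 5x_1^2 - 2x_1 - 2x_2 - 5, LT = x_1^2.
f_2 = 2x_2^2 - 1/4x_1 - 9/4, LT = x_2^2.

The S-polynomials (S(f_1,f_2)) all reduce to 0 modulo the current basis, so we have a Gröbner basis.
Inter-reduce: drop elements whose leading term is divisible by another's, tail-reduce, and make monic.
Reduced Gröbner basis: {x_1^2 - 2/5x_1 - 2/5x_2 - 1, x_2^2 - 1/8x_1 - 9/8}.

Buchberger on the second generating set:
h_1 = -14x_2^2 + 7/4x_1 + 63/4, LT = x_2^2.
h_2 = 5x_1^2 - 6x_2^2 - 5/4x_1 - 2x_2 + 7/4, LT = x_1^2.

The S-polynomials (S(h_1,h_2)) all reduce to 0 modulo the current basis, so we have a Gröbner basis.
Inter-reduce: drop elements whose leading term is divisible by another's, tail-reduce, and make monic.
Reduced Gröbner basis: {x_1^2 - 2/5x_1 - 2/5x_2 - 1, x_2^2 - 1/8x_1 - 9/8}.

The two bases agree; hence the ideals are identical.

Yes, the ideals are equal.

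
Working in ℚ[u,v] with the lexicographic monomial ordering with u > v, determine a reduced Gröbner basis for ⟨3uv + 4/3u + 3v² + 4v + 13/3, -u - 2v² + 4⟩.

This is the nonlinear analogue of row-reducing a linear system.

f_1 = 3uv + 4/3u + 3v² + 4v + 13/3, LT = uv.
f_2 = -u - 2v² + 4, LT = u.

S(f_1,f_2): lcm = uv. S = 4/9u - 2v³ + v² + 16/3v + 13/9.
  leading term u: subtract (-4/9)·f_2 from 4/9u - 2v³ + v² + 16/3v + 13/9 → -2v³ + 1/9v² + 16/3v + 29/9
  leading term v³: no divisor's leading term divides it; move -2v³ to the remainder.
  leading term v²: no divisor's leading term divides it; move 1/9v² to the remainder.
  leading term v: no divisor's leading term divides it; move 16/3v to the remainder.
  leading term 1: no divisor's leading term divides it; move 29/9 to the remainder.
  remainder -2v³ + 1/9v² + 16/3v + 29/9 ≠ 0; add g_3 = -2v³ + 1/9v² + 16/3v + 29/9 to the basis.

The other S-polynomials (S(f_1,g_3), S(f_2,g_3)) all reduce to 0 modulo the current basis, so we have a Gröbner basis.
Inter-reduce: drop elements whose leading term is divisible by another's, tail-reduce, and make monic.

G = {u + 2v² - 4, v³ - 1/18v² - 8/3v - 29/18}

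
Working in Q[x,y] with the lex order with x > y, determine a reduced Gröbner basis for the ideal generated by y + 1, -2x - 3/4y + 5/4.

G = {x - 1, y + 1}

f_1 = y + 1, LT = y.
f_2 = -2x - 3/4y + 5/4, LT = x.

The S-polynomials (S(f_1,f_2)) all reduce to 0 modulo the current basis, so we have a Gröbner basis.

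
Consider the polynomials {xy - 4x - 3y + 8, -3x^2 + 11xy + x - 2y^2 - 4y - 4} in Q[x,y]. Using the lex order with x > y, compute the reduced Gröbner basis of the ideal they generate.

f_1 = xy - 4x - 3y + 8, LT = xy.
f_2 = -3x^2 + 11xy + x - 2y^2 - 4y - 4, LT = x^2.

S(f_1,f_2): lcm = x^2y. S = -4x^2 + 11/3xy^2 - 8/3xy + 8x - 2/3y^3 - 4/3y^2 - 4/3y.
  leading term x^2: subtract (4/3)·f_2 from -4x^2 + 11/3xy^2 - 8/3xy + 8x - 2/3y^3 - 4/3y^2 - 4/3y → 11/3xy^2 - 52/3xy + 20/3x - 2/3y^3 + 4/3y^2 + 4y + 16/3
  leading term xy^2: subtract (11/3y)·f_1 from 11/3xy^2 - 52/3xy + 20/3x - 2/3y^3 + 4/3y^2 + 4y + 16/3 → -8/3xy + 20/3x - 2/3y^3 + 37/3y^2 - 76/3y + 16/3
  leading term xy: subtract (-8/3)·f_1 from -8/3xy + 20/3x - 2/3y^3 + 37/3y^2 - 76/3y + 16/3 → -4x - 2/3y^3 + 37/3y^2 - 100/3y + 80/3
  leading term x: no divisor's leading term divides it; move -4x to the remainder.
  leading term y^3: no divisor's leading term divides it; move -2/3y^3 to the remainder.
  leading term y^2: no divisor's leading term divides it; move 37/3y^2 to the remainder.
  leading term y: no divisor's leading term divides it; move -100/3y to the remainder.
  leading term 1: no divisor's leading term divides it; move 80/3 to the remainder.
  remainder -4x - 2/3y^3 + 37/3y^2 - 100/3y + 80/3 ≠ 0; add g_3 = -4x - 2/3y^3 + 37/3y^2 - 100/3y + 80/3 to the basis.

S(f_1,g_3): lcm = xy. S = -4x - 1/6y^4 + 37/12y^3 - 25/3y^2 + 11/3y + 8.
  leading term x: subtract (1)·g_3 from -4x - 1/6y^4 + 37/12y^3 - 25/3y^2 + 11/3y + 8 → -1/6y^4 + 15/4y^3 - 62/3y^2 + 37y - 56/3
  leading term y^4: no divisor's leading term divides it; move -1/6y^4 to the remainder.
  leading term y^3: no divisor's leading term divides it; move 15/4y^3 to the remainder.
  leading term y^2: no divisor's leading term divides it; move -62/3y^2 to the remainder.
  leading term y: no divisor's leading term divides it; move 37y to the remainder.
  leading term 1: no divisor's leading term divides it; move -56/3 to the remainder.
  remainder -1/6y^4 + 15/4y^3 - 62/3y^2 + 37y - 56/3 ≠ 0; add g_4 = -1/6y^4 + 15/4y^3 - 62/3y^2 + 37y - 56/3 to the basis.

The other S-polynomials (S(f_2,g_3), S(f_1,g_4), S(f_2,g_4), S(g_3,g_4)) all reduce to 0 modulo the current basis, so we have a Gröbner basis.
Inter-reduce: drop elements whose leading term is divisible by another's, tail-reduce, and make monic.

G = {x + 1/6y^3 - 37/12y^2 + 25/3y - 20/3, y^4 - 45/2y^3 + 124y^2 - 222y + 112}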